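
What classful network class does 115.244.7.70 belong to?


First octet: 115
Binary: 01110011
0xxxxxxx -> Class A (1-126)
Class A, default mask 255.0.0.0 (/8)


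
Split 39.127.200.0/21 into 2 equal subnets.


New prefix = 21 + 1 = 22
Each subnet has 1024 addresses
  39.127.200.0/22
  39.127.204.0/22
Subnets: 39.127.200.0/22, 39.127.204.0/22


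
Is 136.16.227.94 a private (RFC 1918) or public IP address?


RFC 1918 private ranges:
  10.0.0.0/8 (10.0.0.0 - 10.255.255.255)
  172.16.0.0/12 (172.16.0.0 - 172.31.255.255)
  192.168.0.0/16 (192.168.0.0 - 192.168.255.255)
Public (not in any RFC 1918 range)


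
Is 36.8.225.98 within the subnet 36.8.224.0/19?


Subnet network: 36.8.224.0
Test IP AND mask: 36.8.224.0
Yes, 36.8.225.98 is in 36.8.224.0/19


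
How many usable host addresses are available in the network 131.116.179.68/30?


Host bits = 32 - 30 = 2
Total addresses = 2^2 = 4
Usable = total - 2 (network and broadcast)
Usable hosts: 2


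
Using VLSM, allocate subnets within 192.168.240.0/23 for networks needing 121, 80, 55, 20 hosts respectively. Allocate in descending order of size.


121 hosts -> /25 (126 usable): 192.168.240.0/25
80 hosts -> /25 (126 usable): 192.168.240.128/25
55 hosts -> /26 (62 usable): 192.168.241.0/26
20 hosts -> /27 (30 usable): 192.168.241.64/27
Allocation: 192.168.240.0/25 (121 hosts, 126 usable); 192.168.240.128/25 (80 hosts, 126 usable); 192.168.241.0/26 (55 hosts, 62 usable); 192.168.241.64/27 (20 hosts, 30 usable)


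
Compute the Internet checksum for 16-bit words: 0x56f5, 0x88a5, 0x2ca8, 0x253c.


Sum all words (with carry folding):
+ 0x56f5 = 0x56f5
+ 0x88a5 = 0xdf9a
+ 0x2ca8 = 0x0c43
+ 0x253c = 0x317f
One's complement: ~0x317f
Checksum = 0xce80


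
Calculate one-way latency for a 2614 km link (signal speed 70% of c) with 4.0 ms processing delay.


Speed = 0.7 * 3e5 km/s = 210000 km/s
Propagation delay = 2614 / 210000 = 0.0124 s = 12.4476 ms
Processing delay = 4.0 ms
Total one-way latency = 16.4476 ms


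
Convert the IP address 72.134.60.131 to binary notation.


72 = 01001000
134 = 10000110
60 = 00111100
131 = 10000011
Binary: 01001000.10000110.00111100.10000011


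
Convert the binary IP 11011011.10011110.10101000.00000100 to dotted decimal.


11011011 = 219
10011110 = 158
10101000 = 168
00000100 = 4
IP: 219.158.168.4


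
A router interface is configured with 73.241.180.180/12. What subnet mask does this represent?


/12 means 12 network bits, 20 host bits
Binary: 11111111111100000000000000000000
Mask: 255.240.0.0


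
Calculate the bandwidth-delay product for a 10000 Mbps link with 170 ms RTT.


BDP = bandwidth * RTT
= 10000 Mbps * 170 ms
= 10000 * 1e6 * 170 / 1000 bits
= 1700000000 bits
= 212500000 bytes
= 207519.5312 KB
BDP = 1700000000 bits (212500000 bytes)


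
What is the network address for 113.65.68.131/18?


IP:   01110001.01000001.01000100.10000011
Mask: 11111111.11111111.11000000.00000000
AND operation:
Net:  01110001.01000001.01000000.00000000
Network: 113.65.64.0/18


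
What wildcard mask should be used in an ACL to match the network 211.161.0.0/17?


Subnet mask: 255.255.128.0
Wildcard = 255.255.255.255 - subnet mask
255 - 255 = 0
255 - 255 = 0
255 - 128 = 127
255 - 0 = 255
Wildcard: 0.0.127.255


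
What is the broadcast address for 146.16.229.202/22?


Network: 146.16.228.0/22
Host bits = 10
Set all host bits to 1:
Broadcast: 146.16.231.255


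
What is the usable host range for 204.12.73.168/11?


Network: 204.0.0.0
Broadcast: 204.31.255.255
First usable = network + 1
Last usable = broadcast - 1
Range: 204.0.0.1 to 204.31.255.254


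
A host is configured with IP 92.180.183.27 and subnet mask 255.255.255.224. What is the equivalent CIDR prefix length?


Binary: 11111111.11111111.11111111.11100000
Count leading 1s
Prefix: /27


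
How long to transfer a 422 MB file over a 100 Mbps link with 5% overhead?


Effective throughput = 100 * (1 - 5/100) = 95 Mbps
File size in Mb = 422 * 8 = 3376 Mb
Time = 3376 / 95
Time = 35.5368 seconds


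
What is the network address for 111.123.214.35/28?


IP:   01101111.01111011.11010110.00100011
Mask: 11111111.11111111.11111111.11110000
AND operation:
Net:  01101111.01111011.11010110.00100000
Network: 111.123.214.32/28


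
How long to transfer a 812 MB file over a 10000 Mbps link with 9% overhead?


Effective throughput = 10000 * (1 - 9/100) = 9100 Mbps
File size in Mb = 812 * 8 = 6496 Mb
Time = 6496 / 9100
Time = 0.7138 seconds


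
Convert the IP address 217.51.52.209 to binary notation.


217 = 11011001
51 = 00110011
52 = 00110100
209 = 11010001
Binary: 11011001.00110011.00110100.11010001


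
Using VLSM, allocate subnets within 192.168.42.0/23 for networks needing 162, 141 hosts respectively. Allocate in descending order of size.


162 hosts -> /24 (254 usable): 192.168.42.0/24
141 hosts -> /24 (254 usable): 192.168.43.0/24
Allocation: 192.168.42.0/24 (162 hosts, 254 usable); 192.168.43.0/24 (141 hosts, 254 usable)


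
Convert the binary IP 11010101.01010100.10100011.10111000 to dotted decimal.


11010101 = 213
01010100 = 84
10100011 = 163
10111000 = 184
IP: 213.84.163.184


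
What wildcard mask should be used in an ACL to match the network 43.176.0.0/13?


Subnet mask: 255.248.0.0
Wildcard = 255.255.255.255 - subnet mask
255 - 255 = 0
255 - 248 = 7
255 - 0 = 255
255 - 0 = 255
Wildcard: 0.7.255.255


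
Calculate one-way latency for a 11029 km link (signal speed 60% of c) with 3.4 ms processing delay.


Speed = 0.6 * 3e5 km/s = 180000 km/s
Propagation delay = 11029 / 180000 = 0.0613 s = 61.2722 ms
Processing delay = 3.4 ms
Total one-way latency = 64.6722 ms


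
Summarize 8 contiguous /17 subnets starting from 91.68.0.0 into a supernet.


Original prefix: /17
Number of subnets: 8 = 2^3
New prefix = 17 - 3 = 14
Supernet: 91.68.0.0/14


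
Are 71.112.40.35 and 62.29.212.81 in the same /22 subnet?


Mask: 255.255.252.0
71.112.40.35 AND mask = 71.112.40.0
62.29.212.81 AND mask = 62.29.212.0
No, different subnets (71.112.40.0 vs 62.29.212.0)


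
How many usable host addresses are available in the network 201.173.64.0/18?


Host bits = 32 - 18 = 14
Total addresses = 2^14 = 16384
Usable = total - 2 (network and broadcast)
Usable hosts: 16382


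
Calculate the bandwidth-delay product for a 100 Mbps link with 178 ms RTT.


BDP = bandwidth * RTT
= 100 Mbps * 178 ms
= 100 * 1e6 * 178 / 1000 bits
= 17800000 bits
= 2225000 bytes
= 2172.8516 KB
BDP = 17800000 bits (2225000 bytes)


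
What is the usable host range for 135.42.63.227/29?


Network: 135.42.63.224
Broadcast: 135.42.63.231
First usable = network + 1
Last usable = broadcast - 1
Range: 135.42.63.225 to 135.42.63.230


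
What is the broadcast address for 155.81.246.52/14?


Network: 155.80.0.0/14
Host bits = 18
Set all host bits to 1:
Broadcast: 155.83.255.255


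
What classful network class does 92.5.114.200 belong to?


First octet: 92
Binary: 01011100
0xxxxxxx -> Class A (1-126)
Class A, default mask 255.0.0.0 (/8)


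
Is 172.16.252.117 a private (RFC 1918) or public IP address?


RFC 1918 private ranges:
  10.0.0.0/8 (10.0.0.0 - 10.255.255.255)
  172.16.0.0/12 (172.16.0.0 - 172.31.255.255)
  192.168.0.0/16 (192.168.0.0 - 192.168.255.255)
Private (in 172.16.0.0/12)


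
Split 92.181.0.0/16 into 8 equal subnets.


New prefix = 16 + 3 = 19
Each subnet has 8192 addresses
  92.181.0.0/19
  92.181.32.0/19
  92.181.64.0/19
  92.181.96.0/19
  92.181.128.0/19
  92.181.160.0/19
  92.181.192.0/19
  92.181.224.0/19
Subnets: 92.181.0.0/19, 92.181.32.0/19, 92.181.64.0/19, 92.181.96.0/19, 92.181.128.0/19, 92.181.160.0/19, 92.181.192.0/19, 92.181.224.0/19


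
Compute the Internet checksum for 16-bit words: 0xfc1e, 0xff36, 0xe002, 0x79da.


Sum all words (with carry folding):
+ 0xfc1e = 0xfc1e
+ 0xff36 = 0xfb55
+ 0xe002 = 0xdb58
+ 0x79da = 0x5533
One's complement: ~0x5533
Checksum = 0xaacc


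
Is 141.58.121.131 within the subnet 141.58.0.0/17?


Subnet network: 141.58.0.0
Test IP AND mask: 141.58.0.0
Yes, 141.58.121.131 is in 141.58.0.0/17


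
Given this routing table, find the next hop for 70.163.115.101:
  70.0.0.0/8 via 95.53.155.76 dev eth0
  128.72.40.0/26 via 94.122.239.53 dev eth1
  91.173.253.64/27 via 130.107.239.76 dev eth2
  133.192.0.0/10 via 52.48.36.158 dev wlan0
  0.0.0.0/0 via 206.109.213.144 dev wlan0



Longest prefix match for 70.163.115.101:
  /8 70.0.0.0: MATCH
  /26 128.72.40.0: no
  /27 91.173.253.64: no
  /10 133.192.0.0: no
  /0 0.0.0.0: MATCH
Selected: next-hop 95.53.155.76 via eth0 (matched /8)


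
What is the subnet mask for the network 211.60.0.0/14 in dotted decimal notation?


/14 means 14 network bits, 18 host bits
Binary: 11111111111111000000000000000000
Mask: 255.252.0.0


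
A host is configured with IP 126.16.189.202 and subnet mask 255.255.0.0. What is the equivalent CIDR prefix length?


Binary: 11111111.11111111.00000000.00000000
Count leading 1s
Prefix: /16


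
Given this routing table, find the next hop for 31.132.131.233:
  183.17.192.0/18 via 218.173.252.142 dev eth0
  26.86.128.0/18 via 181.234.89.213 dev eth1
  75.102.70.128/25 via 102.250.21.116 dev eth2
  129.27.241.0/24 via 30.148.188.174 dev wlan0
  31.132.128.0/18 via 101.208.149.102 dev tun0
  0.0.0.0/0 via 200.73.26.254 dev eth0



Longest prefix match for 31.132.131.233:
  /18 183.17.192.0: no
  /18 26.86.128.0: no
  /25 75.102.70.128: no
  /24 129.27.241.0: no
  /18 31.132.128.0: MATCH
  /0 0.0.0.0: MATCH
Selected: next-hop 101.208.149.102 via tun0 (matched /18)


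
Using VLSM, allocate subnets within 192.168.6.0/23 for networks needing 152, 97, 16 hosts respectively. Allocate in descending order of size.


152 hosts -> /24 (254 usable): 192.168.6.0/24
97 hosts -> /25 (126 usable): 192.168.7.0/25
16 hosts -> /27 (30 usable): 192.168.7.128/27
Allocation: 192.168.6.0/24 (152 hosts, 254 usable); 192.168.7.0/25 (97 hosts, 126 usable); 192.168.7.128/27 (16 hosts, 30 usable)


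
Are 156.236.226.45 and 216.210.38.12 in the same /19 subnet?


Mask: 255.255.224.0
156.236.226.45 AND mask = 156.236.224.0
216.210.38.12 AND mask = 216.210.32.0
No, different subnets (156.236.224.0 vs 216.210.32.0)


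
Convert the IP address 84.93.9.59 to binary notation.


84 = 01010100
93 = 01011101
9 = 00001001
59 = 00111011
Binary: 01010100.01011101.00001001.00111011


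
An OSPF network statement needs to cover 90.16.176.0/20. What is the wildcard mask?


Subnet mask: 255.255.240.0
Wildcard = 255.255.255.255 - subnet mask
255 - 255 = 0
255 - 255 = 0
255 - 240 = 15
255 - 0 = 255
Wildcard: 0.0.15.255


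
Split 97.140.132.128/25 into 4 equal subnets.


New prefix = 25 + 2 = 27
Each subnet has 32 addresses
  97.140.132.128/27
  97.140.132.160/27
  97.140.132.192/27
  97.140.132.224/27
Subnets: 97.140.132.128/27, 97.140.132.160/27, 97.140.132.192/27, 97.140.132.224/27


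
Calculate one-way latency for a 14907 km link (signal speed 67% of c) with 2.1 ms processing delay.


Speed = 0.67 * 3e5 km/s = 201000 km/s
Propagation delay = 14907 / 201000 = 0.0742 s = 74.1642 ms
Processing delay = 2.1 ms
Total one-way latency = 76.2642 ms


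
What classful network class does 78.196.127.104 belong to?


First octet: 78
Binary: 01001110
0xxxxxxx -> Class A (1-126)
Class A, default mask 255.0.0.0 (/8)


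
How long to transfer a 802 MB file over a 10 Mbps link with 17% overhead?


Effective throughput = 10 * (1 - 17/100) = 8.3 Mbps
File size in Mb = 802 * 8 = 6416 Mb
Time = 6416 / 8.3
Time = 773.012 seconds


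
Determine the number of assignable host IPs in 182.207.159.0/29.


Host bits = 32 - 29 = 3
Total addresses = 2^3 = 8
Usable = total - 2 (network and broadcast)
Usable hosts: 6


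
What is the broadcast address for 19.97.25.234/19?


Network: 19.97.0.0/19
Host bits = 13
Set all host bits to 1:
Broadcast: 19.97.31.255


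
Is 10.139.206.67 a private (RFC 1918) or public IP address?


RFC 1918 private ranges:
  10.0.0.0/8 (10.0.0.0 - 10.255.255.255)
  172.16.0.0/12 (172.16.0.0 - 172.31.255.255)
  192.168.0.0/16 (192.168.0.0 - 192.168.255.255)
Private (in 10.0.0.0/8)


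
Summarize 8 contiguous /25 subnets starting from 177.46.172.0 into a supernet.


Original prefix: /25
Number of subnets: 8 = 2^3
New prefix = 25 - 3 = 22
Supernet: 177.46.172.0/22


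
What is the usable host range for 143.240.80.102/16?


Network: 143.240.0.0
Broadcast: 143.240.255.255
First usable = network + 1
Last usable = broadcast - 1
Range: 143.240.0.1 to 143.240.255.254


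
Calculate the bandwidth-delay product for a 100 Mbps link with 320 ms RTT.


BDP = bandwidth * RTT
= 100 Mbps * 320 ms
= 100 * 1e6 * 320 / 1000 bits
= 32000000 bits
= 4000000 bytes
= 3906.25 KB
BDP = 32000000 bits (4000000 bytes)


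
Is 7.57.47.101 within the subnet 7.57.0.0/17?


Subnet network: 7.57.0.0
Test IP AND mask: 7.57.0.0
Yes, 7.57.47.101 is in 7.57.0.0/17


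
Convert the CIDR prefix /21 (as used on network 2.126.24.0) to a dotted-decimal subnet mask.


/21 means 21 network bits, 11 host bits
Binary: 11111111111111111111100000000000
Mask: 255.255.248.0


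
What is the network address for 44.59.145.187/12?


IP:   00101100.00111011.10010001.10111011
Mask: 11111111.11110000.00000000.00000000
AND operation:
Net:  00101100.00110000.00000000.00000000
Network: 44.48.0.0/12


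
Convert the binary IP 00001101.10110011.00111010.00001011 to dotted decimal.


00001101 = 13
10110011 = 179
00111010 = 58
00001011 = 11
IP: 13.179.58.11


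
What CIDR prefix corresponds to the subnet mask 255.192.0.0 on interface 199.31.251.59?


Binary: 11111111.11000000.00000000.00000000
Count leading 1s
Prefix: /10


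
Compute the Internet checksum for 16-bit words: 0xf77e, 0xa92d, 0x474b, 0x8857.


Sum all words (with carry folding):
+ 0xf77e = 0xf77e
+ 0xa92d = 0xa0ac
+ 0x474b = 0xe7f7
+ 0x8857 = 0x704f
One's complement: ~0x704f
Checksum = 0x8fb0


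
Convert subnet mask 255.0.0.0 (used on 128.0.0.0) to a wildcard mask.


Subnet mask: 255.0.0.0
Wildcard = 255.255.255.255 - subnet mask
255 - 255 = 0
255 - 0 = 255
255 - 0 = 255
255 - 0 = 255
Wildcard: 0.255.255.255


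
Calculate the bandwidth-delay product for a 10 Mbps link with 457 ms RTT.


BDP = bandwidth * RTT
= 10 Mbps * 457 ms
= 10 * 1e6 * 457 / 1000 bits
= 4570000 bits
= 571250 bytes
= 557.8613 KB
BDP = 4570000 bits (571250 bytes)


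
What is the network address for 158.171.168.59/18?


IP:   10011110.10101011.10101000.00111011
Mask: 11111111.11111111.11000000.00000000
AND operation:
Net:  10011110.10101011.10000000.00000000
Network: 158.171.128.0/18


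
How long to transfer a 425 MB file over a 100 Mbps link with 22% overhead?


Effective throughput = 100 * (1 - 22/100) = 78 Mbps
File size in Mb = 425 * 8 = 3400 Mb
Time = 3400 / 78
Time = 43.5897 seconds


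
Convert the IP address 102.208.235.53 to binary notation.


102 = 01100110
208 = 11010000
235 = 11101011
53 = 00110101
Binary: 01100110.11010000.11101011.00110101


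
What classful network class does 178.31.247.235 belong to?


First octet: 178
Binary: 10110010
10xxxxxx -> Class B (128-191)
Class B, default mask 255.255.0.0 (/16)


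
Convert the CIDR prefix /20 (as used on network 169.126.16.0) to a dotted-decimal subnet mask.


/20 means 20 network bits, 12 host bits
Binary: 11111111111111111111000000000000
Mask: 255.255.240.0


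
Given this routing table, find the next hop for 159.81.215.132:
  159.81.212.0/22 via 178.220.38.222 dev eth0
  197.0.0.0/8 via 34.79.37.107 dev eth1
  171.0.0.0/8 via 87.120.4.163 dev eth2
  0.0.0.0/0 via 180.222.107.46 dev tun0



Longest prefix match for 159.81.215.132:
  /22 159.81.212.0: MATCH
  /8 197.0.0.0: no
  /8 171.0.0.0: no
  /0 0.0.0.0: MATCH
Selected: next-hop 178.220.38.222 via eth0 (matched /22)


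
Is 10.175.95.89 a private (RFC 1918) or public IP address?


RFC 1918 private ranges:
  10.0.0.0/8 (10.0.0.0 - 10.255.255.255)
  172.16.0.0/12 (172.16.0.0 - 172.31.255.255)
  192.168.0.0/16 (192.168.0.0 - 192.168.255.255)
Private (in 10.0.0.0/8)


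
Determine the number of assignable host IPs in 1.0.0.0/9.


Host bits = 32 - 9 = 23
Total addresses = 2^23 = 8388608
Usable = total - 2 (network and broadcast)
Usable hosts: 8388606


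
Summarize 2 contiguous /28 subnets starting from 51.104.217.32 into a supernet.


Original prefix: /28
Number of subnets: 2 = 2^1
New prefix = 28 - 1 = 27
Supernet: 51.104.217.32/27


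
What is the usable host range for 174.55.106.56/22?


Network: 174.55.104.0
Broadcast: 174.55.107.255
First usable = network + 1
Last usable = broadcast - 1
Range: 174.55.104.1 to 174.55.107.254


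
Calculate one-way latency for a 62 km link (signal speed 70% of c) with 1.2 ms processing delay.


Speed = 0.7 * 3e5 km/s = 210000 km/s
Propagation delay = 62 / 210000 = 0.0003 s = 0.2952 ms
Processing delay = 1.2 ms
Total one-way latency = 1.4952 ms


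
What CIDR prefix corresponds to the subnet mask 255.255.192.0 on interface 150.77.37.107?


Binary: 11111111.11111111.11000000.00000000
Count leading 1s
Prefix: /18


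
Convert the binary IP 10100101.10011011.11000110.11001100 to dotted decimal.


10100101 = 165
10011011 = 155
11000110 = 198
11001100 = 204
IP: 165.155.198.204


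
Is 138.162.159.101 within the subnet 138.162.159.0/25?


Subnet network: 138.162.159.0
Test IP AND mask: 138.162.159.0
Yes, 138.162.159.101 is in 138.162.159.0/25


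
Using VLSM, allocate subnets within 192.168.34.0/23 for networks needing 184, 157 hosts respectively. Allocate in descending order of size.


184 hosts -> /24 (254 usable): 192.168.34.0/24
157 hosts -> /24 (254 usable): 192.168.35.0/24
Allocation: 192.168.34.0/24 (184 hosts, 254 usable); 192.168.35.0/24 (157 hosts, 254 usable)


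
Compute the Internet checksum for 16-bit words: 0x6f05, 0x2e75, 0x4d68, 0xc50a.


Sum all words (with carry folding):
+ 0x6f05 = 0x6f05
+ 0x2e75 = 0x9d7a
+ 0x4d68 = 0xeae2
+ 0xc50a = 0xafed
One's complement: ~0xafed
Checksum = 0x5012


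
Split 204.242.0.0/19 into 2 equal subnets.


New prefix = 19 + 1 = 20
Each subnet has 4096 addresses
  204.242.0.0/20
  204.242.16.0/20
Subnets: 204.242.0.0/20, 204.242.16.0/20


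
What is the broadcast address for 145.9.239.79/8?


Network: 145.0.0.0/8
Host bits = 24
Set all host bits to 1:
Broadcast: 145.255.255.255


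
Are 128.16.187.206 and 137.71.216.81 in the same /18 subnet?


Mask: 255.255.192.0
128.16.187.206 AND mask = 128.16.128.0
137.71.216.81 AND mask = 137.71.192.0
No, different subnets (128.16.128.0 vs 137.71.192.0)


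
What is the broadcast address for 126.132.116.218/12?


Network: 126.128.0.0/12
Host bits = 20
Set all host bits to 1:
Broadcast: 126.143.255.255


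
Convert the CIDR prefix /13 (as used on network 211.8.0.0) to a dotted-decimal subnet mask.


/13 means 13 network bits, 19 host bits
Binary: 11111111111110000000000000000000
Mask: 255.248.0.0


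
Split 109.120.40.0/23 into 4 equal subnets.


New prefix = 23 + 2 = 25
Each subnet has 128 addresses
  109.120.40.0/25
  109.120.40.128/25
  109.120.41.0/25
  109.120.41.128/25
Subnets: 109.120.40.0/25, 109.120.40.128/25, 109.120.41.0/25, 109.120.41.128/25


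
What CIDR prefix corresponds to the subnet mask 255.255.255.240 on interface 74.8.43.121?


Binary: 11111111.11111111.11111111.11110000
Count leading 1s
Prefix: /28


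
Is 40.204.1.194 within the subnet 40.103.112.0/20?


Subnet network: 40.103.112.0
Test IP AND mask: 40.204.0.0
No, 40.204.1.194 is not in 40.103.112.0/20


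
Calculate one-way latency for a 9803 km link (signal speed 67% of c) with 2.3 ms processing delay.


Speed = 0.67 * 3e5 km/s = 201000 km/s
Propagation delay = 9803 / 201000 = 0.0488 s = 48.7711 ms
Processing delay = 2.3 ms
Total one-way latency = 51.0711 ms


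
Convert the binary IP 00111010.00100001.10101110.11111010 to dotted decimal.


00111010 = 58
00100001 = 33
10101110 = 174
11111010 = 250
IP: 58.33.174.250


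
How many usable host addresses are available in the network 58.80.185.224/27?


Host bits = 32 - 27 = 5
Total addresses = 2^5 = 32
Usable = total - 2 (network and broadcast)
Usable hosts: 30


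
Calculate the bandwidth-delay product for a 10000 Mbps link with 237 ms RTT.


BDP = bandwidth * RTT
= 10000 Mbps * 237 ms
= 10000 * 1e6 * 237 / 1000 bits
= 2370000000 bits
= 296250000 bytes
= 289306.6406 KB
BDP = 2370000000 bits (296250000 bytes)


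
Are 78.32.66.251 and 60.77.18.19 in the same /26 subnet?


Mask: 255.255.255.192
78.32.66.251 AND mask = 78.32.66.192
60.77.18.19 AND mask = 60.77.18.0
No, different subnets (78.32.66.192 vs 60.77.18.0)


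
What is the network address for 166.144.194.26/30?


IP:   10100110.10010000.11000010.00011010
Mask: 11111111.11111111.11111111.11111100
AND operation:
Net:  10100110.10010000.11000010.00011000
Network: 166.144.194.24/30


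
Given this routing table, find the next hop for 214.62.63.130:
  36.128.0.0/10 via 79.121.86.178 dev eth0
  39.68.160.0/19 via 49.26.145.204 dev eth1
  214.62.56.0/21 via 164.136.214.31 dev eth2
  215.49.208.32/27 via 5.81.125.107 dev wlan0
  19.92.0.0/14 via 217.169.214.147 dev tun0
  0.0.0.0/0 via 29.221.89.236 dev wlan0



Longest prefix match for 214.62.63.130:
  /10 36.128.0.0: no
  /19 39.68.160.0: no
  /21 214.62.56.0: MATCH
  /27 215.49.208.32: no
  /14 19.92.0.0: no
  /0 0.0.0.0: MATCH
Selected: next-hop 164.136.214.31 via eth2 (matched /21)


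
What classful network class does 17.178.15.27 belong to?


First octet: 17
Binary: 00010001
0xxxxxxx -> Class A (1-126)
Class A, default mask 255.0.0.0 (/8)


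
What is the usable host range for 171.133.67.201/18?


Network: 171.133.64.0
Broadcast: 171.133.127.255
First usable = network + 1
Last usable = broadcast - 1
Range: 171.133.64.1 to 171.133.127.254


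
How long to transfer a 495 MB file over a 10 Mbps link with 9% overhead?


Effective throughput = 10 * (1 - 9/100) = 9.1 Mbps
File size in Mb = 495 * 8 = 3960 Mb
Time = 3960 / 9.1
Time = 435.1648 seconds


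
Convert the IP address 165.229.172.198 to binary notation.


165 = 10100101
229 = 11100101
172 = 10101100
198 = 11000110
Binary: 10100101.11100101.10101100.11000110


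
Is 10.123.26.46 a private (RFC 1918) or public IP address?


RFC 1918 private ranges:
  10.0.0.0/8 (10.0.0.0 - 10.255.255.255)
  172.16.0.0/12 (172.16.0.0 - 172.31.255.255)
  192.168.0.0/16 (192.168.0.0 - 192.168.255.255)
Private (in 10.0.0.0/8)


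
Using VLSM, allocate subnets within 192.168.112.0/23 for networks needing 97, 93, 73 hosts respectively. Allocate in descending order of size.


97 hosts -> /25 (126 usable): 192.168.112.0/25
93 hosts -> /25 (126 usable): 192.168.112.128/25
73 hosts -> /25 (126 usable): 192.168.113.0/25
Allocation: 192.168.112.0/25 (97 hosts, 126 usable); 192.168.112.128/25 (93 hosts, 126 usable); 192.168.113.0/25 (73 hosts, 126 usable)


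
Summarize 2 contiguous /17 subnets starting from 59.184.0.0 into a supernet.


Original prefix: /17
Number of subnets: 2 = 2^1
New prefix = 17 - 1 = 16
Supernet: 59.184.0.0/16


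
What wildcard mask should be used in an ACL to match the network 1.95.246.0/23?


Subnet mask: 255.255.254.0
Wildcard = 255.255.255.255 - subnet mask
255 - 255 = 0
255 - 255 = 0
255 - 254 = 1
255 - 0 = 255
Wildcard: 0.0.1.255


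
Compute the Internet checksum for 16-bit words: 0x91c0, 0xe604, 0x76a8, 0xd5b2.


Sum all words (with carry folding):
+ 0x91c0 = 0x91c0
+ 0xe604 = 0x77c5
+ 0x76a8 = 0xee6d
+ 0xd5b2 = 0xc420
One's complement: ~0xc420
Checksum = 0x3bdf


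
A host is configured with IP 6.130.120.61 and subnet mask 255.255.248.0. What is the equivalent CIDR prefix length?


Binary: 11111111.11111111.11111000.00000000
Count leading 1s
Prefix: /21


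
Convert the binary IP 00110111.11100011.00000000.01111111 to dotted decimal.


00110111 = 55
11100011 = 227
00000000 = 0
01111111 = 127
IP: 55.227.0.127


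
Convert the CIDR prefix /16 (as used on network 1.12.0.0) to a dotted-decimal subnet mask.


/16 means 16 network bits, 16 host bits
Binary: 11111111111111110000000000000000
Mask: 255.255.0.0


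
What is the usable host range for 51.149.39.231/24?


Network: 51.149.39.0
Broadcast: 51.149.39.255
First usable = network + 1
Last usable = broadcast - 1
Range: 51.149.39.1 to 51.149.39.254


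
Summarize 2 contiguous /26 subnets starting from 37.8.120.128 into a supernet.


Original prefix: /26
Number of subnets: 2 = 2^1
New prefix = 26 - 1 = 25
Supernet: 37.8.120.128/25


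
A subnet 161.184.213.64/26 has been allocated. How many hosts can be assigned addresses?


Host bits = 32 - 26 = 6
Total addresses = 2^6 = 64
Usable = total - 2 (network and broadcast)
Usable hosts: 62


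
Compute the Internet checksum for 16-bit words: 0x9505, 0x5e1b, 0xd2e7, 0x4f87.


Sum all words (with carry folding):
+ 0x9505 = 0x9505
+ 0x5e1b = 0xf320
+ 0xd2e7 = 0xc608
+ 0x4f87 = 0x1590
One's complement: ~0x1590
Checksum = 0xea6f


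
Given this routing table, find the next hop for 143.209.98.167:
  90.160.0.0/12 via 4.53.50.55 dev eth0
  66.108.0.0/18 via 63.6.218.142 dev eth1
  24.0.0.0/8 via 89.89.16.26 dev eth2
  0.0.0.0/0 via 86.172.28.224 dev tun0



Longest prefix match for 143.209.98.167:
  /12 90.160.0.0: no
  /18 66.108.0.0: no
  /8 24.0.0.0: no
  /0 0.0.0.0: MATCH
Selected: next-hop 86.172.28.224 via tun0 (matched /0)


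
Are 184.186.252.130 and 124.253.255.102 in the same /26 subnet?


Mask: 255.255.255.192
184.186.252.130 AND mask = 184.186.252.128
124.253.255.102 AND mask = 124.253.255.64
No, different subnets (184.186.252.128 vs 124.253.255.64)


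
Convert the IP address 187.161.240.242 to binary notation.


187 = 10111011
161 = 10100001
240 = 11110000
242 = 11110010
Binary: 10111011.10100001.11110000.11110010


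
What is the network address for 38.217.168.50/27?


IP:   00100110.11011001.10101000.00110010
Mask: 11111111.11111111.11111111.11100000
AND operation:
Net:  00100110.11011001.10101000.00100000
Network: 38.217.168.32/27


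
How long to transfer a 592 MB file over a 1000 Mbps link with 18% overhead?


Effective throughput = 1000 * (1 - 18/100) = 820.0 Mbps
File size in Mb = 592 * 8 = 4736 Mb
Time = 4736 / 820.0
Time = 5.7756 seconds


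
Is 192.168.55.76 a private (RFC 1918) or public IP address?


RFC 1918 private ranges:
  10.0.0.0/8 (10.0.0.0 - 10.255.255.255)
  172.16.0.0/12 (172.16.0.0 - 172.31.255.255)
  192.168.0.0/16 (192.168.0.0 - 192.168.255.255)
Private (in 192.168.0.0/16)


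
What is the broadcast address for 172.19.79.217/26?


Network: 172.19.79.192/26
Host bits = 6
Set all host bits to 1:
Broadcast: 172.19.79.255


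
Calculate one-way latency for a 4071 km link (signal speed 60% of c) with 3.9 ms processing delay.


Speed = 0.6 * 3e5 km/s = 180000 km/s
Propagation delay = 4071 / 180000 = 0.0226 s = 22.6167 ms
Processing delay = 3.9 ms
Total one-way latency = 26.5167 ms


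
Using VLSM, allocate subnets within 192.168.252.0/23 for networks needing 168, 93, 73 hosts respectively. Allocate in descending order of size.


168 hosts -> /24 (254 usable): 192.168.252.0/24
93 hosts -> /25 (126 usable): 192.168.253.0/25
73 hosts -> /25 (126 usable): 192.168.253.128/25
Allocation: 192.168.252.0/24 (168 hosts, 254 usable); 192.168.253.0/25 (93 hosts, 126 usable); 192.168.253.128/25 (73 hosts, 126 usable)


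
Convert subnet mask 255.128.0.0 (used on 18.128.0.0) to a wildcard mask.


Subnet mask: 255.128.0.0
Wildcard = 255.255.255.255 - subnet mask
255 - 255 = 0
255 - 128 = 127
255 - 0 = 255
255 - 0 = 255
Wildcard: 0.127.255.255


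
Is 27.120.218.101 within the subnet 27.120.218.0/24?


Subnet network: 27.120.218.0
Test IP AND mask: 27.120.218.0
Yes, 27.120.218.101 is in 27.120.218.0/24


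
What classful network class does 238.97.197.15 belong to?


First octet: 238
Binary: 11101110
1110xxxx -> Class D (224-239)
Class D (multicast), default mask N/A


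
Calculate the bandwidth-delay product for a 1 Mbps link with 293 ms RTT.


BDP = bandwidth * RTT
= 1 Mbps * 293 ms
= 1 * 1e6 * 293 / 1000 bits
= 293000 bits
= 36625 bytes
= 35.7666 KB
BDP = 293000 bits (36625 bytes)


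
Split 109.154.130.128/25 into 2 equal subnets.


New prefix = 25 + 1 = 26
Each subnet has 64 addresses
  109.154.130.128/26
  109.154.130.192/26
Subnets: 109.154.130.128/26, 109.154.130.192/26


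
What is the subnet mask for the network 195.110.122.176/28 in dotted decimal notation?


/28 means 28 network bits, 4 host bits
Binary: 11111111111111111111111111110000
Mask: 255.255.255.240


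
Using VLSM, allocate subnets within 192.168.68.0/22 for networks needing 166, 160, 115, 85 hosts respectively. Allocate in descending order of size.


166 hosts -> /24 (254 usable): 192.168.68.0/24
160 hosts -> /24 (254 usable): 192.168.69.0/24
115 hosts -> /25 (126 usable): 192.168.70.0/25
85 hosts -> /25 (126 usable): 192.168.70.128/25
Allocation: 192.168.68.0/24 (166 hosts, 254 usable); 192.168.69.0/24 (160 hosts, 254 usable); 192.168.70.0/25 (115 hosts, 126 usable); 192.168.70.128/25 (85 hosts, 126 usable)


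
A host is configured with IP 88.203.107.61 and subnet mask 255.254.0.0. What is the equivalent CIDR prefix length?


Binary: 11111111.11111110.00000000.00000000
Count leading 1s
Prefix: /15


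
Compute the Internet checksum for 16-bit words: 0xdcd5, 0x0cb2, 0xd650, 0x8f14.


Sum all words (with carry folding):
+ 0xdcd5 = 0xdcd5
+ 0x0cb2 = 0xe987
+ 0xd650 = 0xbfd8
+ 0x8f14 = 0x4eed
One's complement: ~0x4eed
Checksum = 0xb112


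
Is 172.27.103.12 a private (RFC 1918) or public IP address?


RFC 1918 private ranges:
  10.0.0.0/8 (10.0.0.0 - 10.255.255.255)
  172.16.0.0/12 (172.16.0.0 - 172.31.255.255)
  192.168.0.0/16 (192.168.0.0 - 192.168.255.255)
Private (in 172.16.0.0/12)


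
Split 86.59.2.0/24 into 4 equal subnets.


New prefix = 24 + 2 = 26
Each subnet has 64 addresses
  86.59.2.0/26
  86.59.2.64/26
  86.59.2.128/26
  86.59.2.192/26
Subnets: 86.59.2.0/26, 86.59.2.64/26, 86.59.2.128/26, 86.59.2.192/26


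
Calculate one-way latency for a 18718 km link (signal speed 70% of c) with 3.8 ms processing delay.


Speed = 0.7 * 3e5 km/s = 210000 km/s
Propagation delay = 18718 / 210000 = 0.0891 s = 89.1333 ms
Processing delay = 3.8 ms
Total one-way latency = 92.9333 ms


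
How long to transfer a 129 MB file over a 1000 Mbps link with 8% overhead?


Effective throughput = 1000 * (1 - 8/100) = 920 Mbps
File size in Mb = 129 * 8 = 1032 Mb
Time = 1032 / 920
Time = 1.1217 seconds


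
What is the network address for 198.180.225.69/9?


IP:   11000110.10110100.11100001.01000101
Mask: 11111111.10000000.00000000.00000000
AND operation:
Net:  11000110.10000000.00000000.00000000
Network: 198.128.0.0/9


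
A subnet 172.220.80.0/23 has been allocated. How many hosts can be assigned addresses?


Host bits = 32 - 23 = 9
Total addresses = 2^9 = 512
Usable = total - 2 (network and broadcast)
Usable hosts: 510


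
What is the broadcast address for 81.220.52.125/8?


Network: 81.0.0.0/8
Host bits = 24
Set all host bits to 1:
Broadcast: 81.255.255.255


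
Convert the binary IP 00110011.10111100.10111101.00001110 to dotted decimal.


00110011 = 51
10111100 = 188
10111101 = 189
00001110 = 14
IP: 51.188.189.14


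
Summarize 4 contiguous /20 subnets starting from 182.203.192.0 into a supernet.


Original prefix: /20
Number of subnets: 4 = 2^2
New prefix = 20 - 2 = 18
Supernet: 182.203.192.0/18


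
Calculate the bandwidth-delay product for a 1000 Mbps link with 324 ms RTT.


BDP = bandwidth * RTT
= 1000 Mbps * 324 ms
= 1000 * 1e6 * 324 / 1000 bits
= 324000000 bits
= 40500000 bytes
= 39550.7812 KB
BDP = 324000000 bits (40500000 bytes)


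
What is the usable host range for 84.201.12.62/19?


Network: 84.201.0.0
Broadcast: 84.201.31.255
First usable = network + 1
Last usable = broadcast - 1
Range: 84.201.0.1 to 84.201.31.254


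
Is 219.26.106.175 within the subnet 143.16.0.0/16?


Subnet network: 143.16.0.0
Test IP AND mask: 219.26.0.0
No, 219.26.106.175 is not in 143.16.0.0/16


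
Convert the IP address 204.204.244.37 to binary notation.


204 = 11001100
204 = 11001100
244 = 11110100
37 = 00100101
Binary: 11001100.11001100.11110100.00100101


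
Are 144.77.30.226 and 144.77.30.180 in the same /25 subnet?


Mask: 255.255.255.128
144.77.30.226 AND mask = 144.77.30.128
144.77.30.180 AND mask = 144.77.30.128
Yes, same subnet (144.77.30.128)


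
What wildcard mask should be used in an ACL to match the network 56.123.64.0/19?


Subnet mask: 255.255.224.0
Wildcard = 255.255.255.255 - subnet mask
255 - 255 = 0
255 - 255 = 0
255 - 224 = 31
255 - 0 = 255
Wildcard: 0.0.31.255


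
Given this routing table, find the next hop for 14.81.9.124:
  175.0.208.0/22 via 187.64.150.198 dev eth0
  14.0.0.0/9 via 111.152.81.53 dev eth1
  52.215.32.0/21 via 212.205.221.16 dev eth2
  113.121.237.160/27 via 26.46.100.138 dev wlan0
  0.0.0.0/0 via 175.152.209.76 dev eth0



Longest prefix match for 14.81.9.124:
  /22 175.0.208.0: no
  /9 14.0.0.0: MATCH
  /21 52.215.32.0: no
  /27 113.121.237.160: no
  /0 0.0.0.0: MATCH
Selected: next-hop 111.152.81.53 via eth1 (matched /9)


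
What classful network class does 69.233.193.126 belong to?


First octet: 69
Binary: 01000101
0xxxxxxx -> Class A (1-126)
Class A, default mask 255.0.0.0 (/8)


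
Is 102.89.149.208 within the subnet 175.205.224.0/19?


Subnet network: 175.205.224.0
Test IP AND mask: 102.89.128.0
No, 102.89.149.208 is not in 175.205.224.0/19


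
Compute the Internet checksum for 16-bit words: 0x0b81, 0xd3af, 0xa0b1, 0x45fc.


Sum all words (with carry folding):
+ 0x0b81 = 0x0b81
+ 0xd3af = 0xdf30
+ 0xa0b1 = 0x7fe2
+ 0x45fc = 0xc5de
One's complement: ~0xc5de
Checksum = 0x3a21


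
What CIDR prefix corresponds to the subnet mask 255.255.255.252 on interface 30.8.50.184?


Binary: 11111111.11111111.11111111.11111100
Count leading 1s
Prefix: /30


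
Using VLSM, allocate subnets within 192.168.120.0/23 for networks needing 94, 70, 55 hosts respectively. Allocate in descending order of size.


94 hosts -> /25 (126 usable): 192.168.120.0/25
70 hosts -> /25 (126 usable): 192.168.120.128/25
55 hosts -> /26 (62 usable): 192.168.121.0/26
Allocation: 192.168.120.0/25 (94 hosts, 126 usable); 192.168.120.128/25 (70 hosts, 126 usable); 192.168.121.0/26 (55 hosts, 62 usable)


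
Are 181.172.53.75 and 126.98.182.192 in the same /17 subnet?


Mask: 255.255.128.0
181.172.53.75 AND mask = 181.172.0.0
126.98.182.192 AND mask = 126.98.128.0
No, different subnets (181.172.0.0 vs 126.98.128.0)


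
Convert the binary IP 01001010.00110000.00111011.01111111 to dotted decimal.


01001010 = 74
00110000 = 48
00111011 = 59
01111111 = 127
IP: 74.48.59.127


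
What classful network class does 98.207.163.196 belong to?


First octet: 98
Binary: 01100010
0xxxxxxx -> Class A (1-126)
Class A, default mask 255.0.0.0 (/8)


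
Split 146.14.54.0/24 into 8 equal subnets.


New prefix = 24 + 3 = 27
Each subnet has 32 addresses
  146.14.54.0/27
  146.14.54.32/27
  146.14.54.64/27
  146.14.54.96/27
  146.14.54.128/27
  146.14.54.160/27
  146.14.54.192/27
  146.14.54.224/27
Subnets: 146.14.54.0/27, 146.14.54.32/27, 146.14.54.64/27, 146.14.54.96/27, 146.14.54.128/27, 146.14.54.160/27, 146.14.54.192/27, 146.14.54.224/27


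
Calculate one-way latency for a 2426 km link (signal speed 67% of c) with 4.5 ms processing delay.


Speed = 0.67 * 3e5 km/s = 201000 km/s
Propagation delay = 2426 / 201000 = 0.0121 s = 12.0697 ms
Processing delay = 4.5 ms
Total one-way latency = 16.5697 ms


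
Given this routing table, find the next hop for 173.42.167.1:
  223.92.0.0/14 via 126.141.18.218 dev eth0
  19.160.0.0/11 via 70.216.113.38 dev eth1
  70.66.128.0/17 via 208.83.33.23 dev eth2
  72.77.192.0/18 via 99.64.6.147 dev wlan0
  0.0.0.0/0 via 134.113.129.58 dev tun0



Longest prefix match for 173.42.167.1:
  /14 223.92.0.0: no
  /11 19.160.0.0: no
  /17 70.66.128.0: no
  /18 72.77.192.0: no
  /0 0.0.0.0: MATCH
Selected: next-hop 134.113.129.58 via tun0 (matched /0)


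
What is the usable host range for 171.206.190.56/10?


Network: 171.192.0.0
Broadcast: 171.255.255.255
First usable = network + 1
Last usable = broadcast - 1
Range: 171.192.0.1 to 171.255.255.254


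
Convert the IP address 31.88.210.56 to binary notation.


31 = 00011111
88 = 01011000
210 = 11010010
56 = 00111000
Binary: 00011111.01011000.11010010.00111000


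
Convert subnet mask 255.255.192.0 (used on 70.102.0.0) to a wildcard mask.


Subnet mask: 255.255.192.0
Wildcard = 255.255.255.255 - subnet mask
255 - 255 = 0
255 - 255 = 0
255 - 192 = 63
255 - 0 = 255
Wildcard: 0.0.63.255


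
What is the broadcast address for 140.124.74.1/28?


Network: 140.124.74.0/28
Host bits = 4
Set all host bits to 1:
Broadcast: 140.124.74.15


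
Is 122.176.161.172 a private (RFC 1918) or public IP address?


RFC 1918 private ranges:
  10.0.0.0/8 (10.0.0.0 - 10.255.255.255)
  172.16.0.0/12 (172.16.0.0 - 172.31.255.255)
  192.168.0.0/16 (192.168.0.0 - 192.168.255.255)
Public (not in any RFC 1918 range)


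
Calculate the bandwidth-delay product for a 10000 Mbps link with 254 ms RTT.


BDP = bandwidth * RTT
= 10000 Mbps * 254 ms
= 10000 * 1e6 * 254 / 1000 bits
= 2540000000 bits
= 317500000 bytes
= 310058.5938 KB
BDP = 2540000000 bits (317500000 bytes)


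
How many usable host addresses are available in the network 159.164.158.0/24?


Host bits = 32 - 24 = 8
Total addresses = 2^8 = 256
Usable = total - 2 (network and broadcast)
Usable hosts: 254


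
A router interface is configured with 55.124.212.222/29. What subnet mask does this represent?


/29 means 29 network bits, 3 host bits
Binary: 11111111111111111111111111111000
Mask: 255.255.255.248


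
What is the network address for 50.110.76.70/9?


IP:   00110010.01101110.01001100.01000110
Mask: 11111111.10000000.00000000.00000000
AND operation:
Net:  00110010.00000000.00000000.00000000
Network: 50.0.0.0/9


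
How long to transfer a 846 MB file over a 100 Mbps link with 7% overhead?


Effective throughput = 100 * (1 - 7/100) = 93 Mbps
File size in Mb = 846 * 8 = 6768 Mb
Time = 6768 / 93
Time = 72.7742 seconds


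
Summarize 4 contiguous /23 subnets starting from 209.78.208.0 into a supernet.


Original prefix: /23
Number of subnets: 4 = 2^2
New prefix = 23 - 2 = 21
Supernet: 209.78.208.0/21


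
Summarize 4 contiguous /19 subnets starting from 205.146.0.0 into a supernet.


Original prefix: /19
Number of subnets: 4 = 2^2
New prefix = 19 - 2 = 17
Supernet: 205.146.0.0/17


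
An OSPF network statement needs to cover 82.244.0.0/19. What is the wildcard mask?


Subnet mask: 255.255.224.0
Wildcard = 255.255.255.255 - subnet mask
255 - 255 = 0
255 - 255 = 0
255 - 224 = 31
255 - 0 = 255
Wildcard: 0.0.31.255


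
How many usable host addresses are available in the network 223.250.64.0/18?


Host bits = 32 - 18 = 14
Total addresses = 2^14 = 16384
Usable = total - 2 (network and broadcast)
Usable hosts: 16382


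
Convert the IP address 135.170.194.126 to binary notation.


135 = 10000111
170 = 10101010
194 = 11000010
126 = 01111110
Binary: 10000111.10101010.11000010.01111110


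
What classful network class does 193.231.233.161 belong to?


First octet: 193
Binary: 11000001
110xxxxx -> Class C (192-223)
Class C, default mask 255.255.255.0 (/24)


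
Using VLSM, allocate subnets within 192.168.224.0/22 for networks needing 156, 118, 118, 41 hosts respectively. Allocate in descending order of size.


156 hosts -> /24 (254 usable): 192.168.224.0/24
118 hosts -> /25 (126 usable): 192.168.225.0/25
118 hosts -> /25 (126 usable): 192.168.225.128/25
41 hosts -> /26 (62 usable): 192.168.226.0/26
Allocation: 192.168.224.0/24 (156 hosts, 254 usable); 192.168.225.0/25 (118 hosts, 126 usable); 192.168.225.128/25 (118 hosts, 126 usable); 192.168.226.0/26 (41 hosts, 62 usable)
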